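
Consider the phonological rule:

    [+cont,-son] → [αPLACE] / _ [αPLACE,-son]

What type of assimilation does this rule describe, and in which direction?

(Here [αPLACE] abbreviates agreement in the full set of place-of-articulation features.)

regressive place assimilation

The rule copies the place features (abbreviated [PLACE]) from the environment onto the target, so the assimilating feature is place.
Since the environment is written after the underscore, the trigger follows the target; the direction is regressive.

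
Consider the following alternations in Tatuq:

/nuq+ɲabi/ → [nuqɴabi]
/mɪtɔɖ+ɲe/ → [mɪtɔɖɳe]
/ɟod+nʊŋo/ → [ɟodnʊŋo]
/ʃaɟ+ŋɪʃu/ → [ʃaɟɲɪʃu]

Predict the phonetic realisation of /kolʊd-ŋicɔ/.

The data show progressive place assimilation: /ɲ/ → [ɴ] after /q/; /ɲ/ → [ɳ] after /ɖ/; /ŋ/ → [ɲ] after /ɟ/. In each pair only place changes, matching the preceding consonant, while manner and voice stay constant.
Nothing changes in [ɟodnʊŋo]: there the adjacent consonants already agree in place (/n/ and /d/ are both alveolar), so this form is consistent with the same rule.
/ŋ/ is a voiced velar nasal. The preceding trigger /d/ is alveolar, so /ŋ/ must become alveolar as well.
Changing only its place to alveolar gives [n] — the voiced alveolar nasal.

[kolʊdnicɔ]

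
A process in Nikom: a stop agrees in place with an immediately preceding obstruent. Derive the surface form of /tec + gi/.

/g/ is a voiced velar stop. The preceding trigger /c/ is palatal, so /g/ must become palatal as well.
A voiced palatal stop is [ɟ], so the surface segment is [ɟ].

[tecɟi]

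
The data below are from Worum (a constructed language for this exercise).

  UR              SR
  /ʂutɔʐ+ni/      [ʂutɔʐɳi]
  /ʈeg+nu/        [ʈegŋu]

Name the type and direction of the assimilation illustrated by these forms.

progressive place assimilation

The segment that alternates is /n/, which surfaces as [ɳ] when adjacent to /ʐ/.
/n/ is alveolar while /ʐ/ is retroflex; the output [ɳ] is retroflex, matching the trigger — so the feature that spreads is place.
Manner and voice are unchanged, so the assimilation is partial, not total.
The same holds elsewhere in the data: /n/ → [ŋ] after /g/ (alveolar → velar, matching velar) — only place changes, and always toward the preceding segment.
The trigger is the preceding segment, so the direction is progressive (perseverative).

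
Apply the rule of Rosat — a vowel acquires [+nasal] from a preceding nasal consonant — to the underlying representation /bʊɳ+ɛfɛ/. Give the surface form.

/ɛ/ sits next to the nasal /ɳ/ and is therefore nasalised to [ɛ̃].

[bʊɳɛ̃fɛ]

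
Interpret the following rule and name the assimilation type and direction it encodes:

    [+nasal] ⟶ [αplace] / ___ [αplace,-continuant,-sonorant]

regressive place assimilation

The shared variable α links the value of the place features (abbreviated [place]) on the target to the same value on the neighbouring segment, so place is the feature that assimilates.
Since the environment is written after the underscore, the trigger follows the target; the direction is regressive.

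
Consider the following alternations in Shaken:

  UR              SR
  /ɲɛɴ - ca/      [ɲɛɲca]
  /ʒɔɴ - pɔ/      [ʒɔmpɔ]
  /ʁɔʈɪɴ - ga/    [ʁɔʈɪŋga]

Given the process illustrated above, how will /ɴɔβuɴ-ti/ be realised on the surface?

The data show regressive place assimilation: /ɴ/ → [ɲ] before /c/; /ɴ/ → [m] before /p/; /ɴ/ → [ŋ] before /g/. In each pair only place changes, matching the following consonant, while manner and voice stay constant.
The rule targets /ɴ/ (voiced uvular nasal), which sits before the trigger /t/ (alveolar).
The voiced alveolar nasal is [n], so /ɴ/ → [n].

[ɴɔβunti]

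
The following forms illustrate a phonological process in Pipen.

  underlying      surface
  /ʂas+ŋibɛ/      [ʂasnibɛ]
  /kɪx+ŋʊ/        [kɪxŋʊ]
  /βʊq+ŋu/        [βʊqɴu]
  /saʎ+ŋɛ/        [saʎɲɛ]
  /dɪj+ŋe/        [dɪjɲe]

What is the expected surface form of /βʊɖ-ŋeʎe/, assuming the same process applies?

The data show progressive place assimilation: /ŋ/ → [n] after /s/; /ŋ/ → [ɴ] after /q/; /ŋ/ → [ɲ] after /ʎ/; /ŋ/ → [ɲ] after /j/. In each pair only place changes, matching the preceding consonant, while manner and voice stay constant.
Nothing changes in [kɪxŋʊ]: there the adjacent consonants already agree in place (/ŋ/ and /x/ are both velar), so this form is consistent with the same rule.
The rule targets /ŋ/ (voiced velar nasal), which sits after the trigger /ɖ/ (retroflex).
A voiced retroflex nasal is [ɳ], so the surface segment is [ɳ].

[βʊɖɳeʎe]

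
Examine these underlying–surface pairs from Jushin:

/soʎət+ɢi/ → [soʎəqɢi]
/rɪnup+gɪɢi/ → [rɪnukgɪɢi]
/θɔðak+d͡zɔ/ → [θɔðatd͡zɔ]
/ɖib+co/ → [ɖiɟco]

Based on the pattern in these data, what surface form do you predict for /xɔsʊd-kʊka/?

The data show regressive place assimilation: /t/ → [q] before /ɢ/; /p/ → [k] before /g/; /k/ → [t] before /d͡z/; /b/ → [ɟ] before /c/. In each pair only place changes, matching the following consonant, while manner and voice stay constant.
The rule targets /d/ (voiced alveolar stop), which sits before the trigger /k/ (velar).
The voiced velar stop is [g], so /d/ → [g].

[xɔsʊgkʊka]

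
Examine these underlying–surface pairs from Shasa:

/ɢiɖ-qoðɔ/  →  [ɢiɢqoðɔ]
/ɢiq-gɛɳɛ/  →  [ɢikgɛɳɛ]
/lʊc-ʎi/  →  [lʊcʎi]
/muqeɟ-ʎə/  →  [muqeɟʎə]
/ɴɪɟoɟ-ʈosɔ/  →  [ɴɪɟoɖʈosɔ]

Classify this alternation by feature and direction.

regressive place assimilation

Underlying /ɖ/ is realised as [ɢ] next to /q/; /q/ itself does not change.
The change retroflex → uvular matches the place of the following /q/, identifying this as place assimilation.
Manner and voice are unchanged, so the assimilation is partial, not total.
The same holds elsewhere in the data: /q/ → [k] before /g/ (uvular → velar, matching velar); /ɟ/ → [ɖ] before /ʈ/ (palatal → retroflex, matching retroflex) — only place changes, and always toward the following segment.
Nothing changes in [lʊcʎi], [muqeɟʎə]: there the adjacent consonants already agree in place (/c/ and /ʎ/ are both palatal; /ɟ/ and /ʎ/ are both palatal), so these forms are consistent with the same rule.
The trigger is the following segment, so the direction is regressive (anticipatory).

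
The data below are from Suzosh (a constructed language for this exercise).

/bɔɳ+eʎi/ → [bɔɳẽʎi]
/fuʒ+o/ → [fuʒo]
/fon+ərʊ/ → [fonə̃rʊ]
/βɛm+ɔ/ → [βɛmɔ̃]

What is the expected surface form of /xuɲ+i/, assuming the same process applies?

[xuɲĩ]

The data show progressive nasality assimilation (vowel nasalisation): /e/ → [ẽ] after /ɳ/; /ə/ → [ə̃] after /n/; /ɔ/ → [ɔ̃] after /m/ — a vowel is nasalised by an immediately preceding nasal consonant.
No change occurs in [fuʒo] because the vowel at the boundary is adjacent to an oral consonant, not a nasal (/o/ next to /ʒ/).
The vowel /i/ is adjacent to the preceding nasal /ɲ/, so it acquires [+nasal] and surfaces as [ĩ].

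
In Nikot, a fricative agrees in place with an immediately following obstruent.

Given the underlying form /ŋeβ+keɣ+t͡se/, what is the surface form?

/β/ is a voiced bilabial fricative. The following trigger /k/ is velar, so /β/ must become velar as well.
The voiced velar fricative is [ɣ], so /β/ → [ɣ].
The same rule applies at the second boundary: /ɣ/ → [z] next to /t͡s/.

[ŋeɣkezt͡se]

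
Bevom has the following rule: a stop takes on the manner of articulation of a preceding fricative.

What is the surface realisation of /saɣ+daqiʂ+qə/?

[saɣzaqiʂχə]

/d/ is a voiced alveolar stop. The preceding trigger /ɣ/ is a fricative, so /d/ must become a fricative as well.
Changing only its manner to fricative gives [z] — the voiced alveolar fricative.
At the second juncture, /q/ likewise becomes [χ] adjacent to /ʂ/.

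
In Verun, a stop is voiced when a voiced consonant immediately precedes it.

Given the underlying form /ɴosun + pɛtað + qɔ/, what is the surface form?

/p/ is a voiceless bilabial stop. The preceding trigger /n/ is voiced, so /p/ must become voiced as well.
Changing only its voicing to voiced gives [b] — the voiced bilabial stop.
At the second juncture, /q/ likewise becomes [ɢ] adjacent to /ð/.

[ɴosunbɛtaðɢɔ]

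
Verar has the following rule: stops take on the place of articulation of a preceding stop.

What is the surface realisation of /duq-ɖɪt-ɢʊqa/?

[duqɢɪtdʊqa]

The rule targets /ɖ/ (voiced retroflex stop), which sits after the trigger /q/ (uvular).
Changing only its place to uvular gives [ɢ] — the voiced uvular stop.
The same rule applies at the second boundary: /ɢ/ → [d] next to /t/.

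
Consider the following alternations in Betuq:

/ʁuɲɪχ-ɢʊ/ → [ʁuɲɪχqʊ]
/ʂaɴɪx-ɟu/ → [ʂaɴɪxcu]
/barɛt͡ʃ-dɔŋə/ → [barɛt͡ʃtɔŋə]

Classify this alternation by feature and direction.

progressive voicing assimilation

Comparing underlying and surface forms, /ɢ/ → [q] is the alternation; the neighbouring /χ/ is constant.
The change voiced → voiceless matches the voicing of the preceding /χ/, identifying this as voicing assimilation.
Place and manner are unchanged, so the assimilation is partial, not total.
Checking the remaining alternations: /ɟ/ → [c] after /x/ (voiced → voiceless, matching voiceless); /d/ → [t] after /t͡ʃ/ (voiced → voiceless, matching voiceless) — only voicing changes, and always toward the preceding segment.
The trigger is the preceding segment, so the direction is progressive (perseverative).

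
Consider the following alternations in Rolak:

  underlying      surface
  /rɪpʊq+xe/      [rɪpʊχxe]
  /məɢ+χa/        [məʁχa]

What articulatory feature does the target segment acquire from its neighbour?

Underlying /q/ is realised as [χ] next to /x/; /x/ itself does not change.
The change stop → fricative matches the manner of the following /x/, identifying this as manner assimilation.
Checking the remaining alternation: /ɢ/ → [ʁ] before /χ/ (stop → fricative, matching a fricative) — only manner changes, and always toward the following segment.

manner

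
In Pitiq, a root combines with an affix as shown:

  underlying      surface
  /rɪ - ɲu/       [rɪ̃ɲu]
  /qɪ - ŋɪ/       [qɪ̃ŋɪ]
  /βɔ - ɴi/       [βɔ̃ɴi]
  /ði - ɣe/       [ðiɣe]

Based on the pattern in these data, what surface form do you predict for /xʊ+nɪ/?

[xʊ̃nɪ]

The data show regressive nasality assimilation (vowel nasalisation): /ɪ/ → [ɪ̃] before /ɲ/; /ɪ/ → [ɪ̃] before /ŋ/; /ɔ/ → [ɔ̃] before /ɴ/ — a vowel is nasalised by an immediately following nasal consonant.
No change occurs in [ðiɣe] because the vowel at the boundary is adjacent to an oral consonant, not a nasal (/i/ next to /ɣ/).
/ʊ/ sits next to the nasal /n/ and is therefore nasalised to [ʊ̃].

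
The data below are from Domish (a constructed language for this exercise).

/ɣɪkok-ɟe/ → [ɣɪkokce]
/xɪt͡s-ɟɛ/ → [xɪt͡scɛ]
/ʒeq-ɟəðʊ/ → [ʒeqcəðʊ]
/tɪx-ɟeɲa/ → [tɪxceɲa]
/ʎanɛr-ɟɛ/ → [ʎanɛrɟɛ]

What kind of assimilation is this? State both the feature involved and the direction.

Comparing underlying and surface forms, /ɟ/ → [c] is the alternation; the neighbouring /k/ is constant.
/ɟ/ is voiced while /k/ is voiceless; the output [c] is voiceless, matching the trigger — so the feature that spreads is voicing.
Place and manner are unchanged, so the assimilation is partial, not total.
The same holds elsewhere in the data: /ɟ/ → [c] after /t͡s/ (voiced → voiceless, matching voiceless); /ɟ/ → [c] after /q/ (voiced → voiceless, matching voiceless); /ɟ/ → [c] after /x/ (voiced → voiceless, matching voiceless) — only voicing changes, and always toward the preceding segment.
No alternation appears in [ʎanɛrɟɛ]: there the adjacent consonants already agree in voicing (/ɟ/ and /r/ are both voiced), so this form is consistent with the same rule.
The trigger is the preceding segment, so the direction is progressive (perseverative).

progressive voicing assimilation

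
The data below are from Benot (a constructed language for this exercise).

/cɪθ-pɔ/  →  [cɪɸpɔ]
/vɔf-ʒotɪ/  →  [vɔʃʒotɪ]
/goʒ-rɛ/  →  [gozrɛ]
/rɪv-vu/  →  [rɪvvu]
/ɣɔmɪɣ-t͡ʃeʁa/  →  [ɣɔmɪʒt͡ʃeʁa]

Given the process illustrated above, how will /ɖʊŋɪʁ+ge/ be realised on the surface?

The data show regressive place assimilation: /θ/ → [ɸ] before /p/; /f/ → [ʃ] before /ʒ/; /ʒ/ → [z] before /r/; /ɣ/ → [ʒ] before /t͡ʃ/. In each pair only place changes, matching the following consonant, while manner and voice stay constant.
Nothing changes in [rɪvvu]: there the adjacent consonants already agree in place (/v/ and /v/ are both labiodental), so this form is consistent with the same rule.
/ʁ/ is a voiced uvular fricative. The following trigger /g/ is velar, so /ʁ/ must become velar as well.
Changing only its place to velar gives [ɣ] — the voiced velar fricative.

[ɖʊŋɪɣge]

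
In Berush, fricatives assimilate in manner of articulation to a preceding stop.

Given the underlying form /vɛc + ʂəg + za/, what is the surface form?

The rule targets /ʂ/ (voiceless retroflex fricative), which sits after the trigger /c/ (stop).
A voiceless retroflex stop is [ʈ], so the surface segment is [ʈ].
At the second juncture, /z/ likewise becomes [d] adjacent to /g/.

[vɛcʈəgda]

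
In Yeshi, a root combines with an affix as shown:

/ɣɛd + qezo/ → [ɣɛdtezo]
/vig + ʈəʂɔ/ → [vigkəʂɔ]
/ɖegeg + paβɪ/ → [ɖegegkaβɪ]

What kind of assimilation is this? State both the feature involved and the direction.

progressive place assimilation

Comparing underlying and surface forms, /q/ → [t] is the alternation; the neighbouring /d/ is constant.
/q/ is uvular while /d/ is alveolar; the output [t] is alveolar, matching the trigger — so the feature that spreads is place.
Manner and voice are unchanged, so the assimilation is partial, not total.
The same holds elsewhere in the data: /ʈ/ → [k] after /g/ (retroflex → velar, matching velar); /p/ → [k] after /g/ (bilabial → velar, matching velar) — only place changes, and always toward the preceding segment.
The trigger is the preceding segment, so the direction is progressive (perseverative).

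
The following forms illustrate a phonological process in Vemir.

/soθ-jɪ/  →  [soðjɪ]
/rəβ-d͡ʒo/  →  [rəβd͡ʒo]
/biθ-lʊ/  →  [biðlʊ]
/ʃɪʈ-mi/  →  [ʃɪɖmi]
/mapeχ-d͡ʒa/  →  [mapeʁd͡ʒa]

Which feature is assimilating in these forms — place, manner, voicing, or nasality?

Underlying /θ/ is realised as [ð] next to /j/; /j/ itself does not change.
/θ/ is voiceless while /j/ is voiced; the output [ð] is voiced, matching the trigger — so the feature that spreads is voicing.
The other alternating forms pattern the same way: /θ/ → [ð] before /l/ (voiceless → voiced, matching voiced); /ʈ/ → [ɖ] before /m/ (voiceless → voiced, matching voiced); /χ/ → [ʁ] before /d͡ʒ/ (voiceless → voiced, matching voiced) — only voicing changes, and always toward the following segment.
No alternation appears in [rəβd͡ʒo]: there the adjacent consonants already agree in voicing (/β/ and /d͡ʒ/ are both voiced), so this form is consistent with the same rule.

voicing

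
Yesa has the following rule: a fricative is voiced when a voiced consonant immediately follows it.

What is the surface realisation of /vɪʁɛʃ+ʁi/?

/ʃ/ is a voiceless postalveolar fricative. The following trigger /ʁ/ is voiced, so /ʃ/ must become voiced as well.
A voiced postalveolar fricative is [ʒ], so the surface segment is [ʒ].

[vɪʁɛʒʁi]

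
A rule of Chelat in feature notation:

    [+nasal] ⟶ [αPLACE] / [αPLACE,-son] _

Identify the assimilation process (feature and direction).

progressive place assimilation

The rule copies the place features (abbreviated [PLACE]) from the environment onto the target, so the assimilating feature is place.
Since the environment is written before the underscore, the trigger precedes the target; the direction is progressive.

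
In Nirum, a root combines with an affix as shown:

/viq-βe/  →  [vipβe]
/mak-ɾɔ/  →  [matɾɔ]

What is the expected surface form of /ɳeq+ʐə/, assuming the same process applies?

[ɳeʈʐə]

The data show regressive place assimilation: /q/ → [p] before /β/; /k/ → [t] before /ɾ/. In each pair only place changes, matching the following consonant, while manner and voice stay constant.
/q/ is a voiceless uvular stop. The following trigger /ʐ/ is retroflex, so /q/ must become retroflex as well.
Changing only its place to retroflex gives [ʈ] — the voiceless retroflex stop.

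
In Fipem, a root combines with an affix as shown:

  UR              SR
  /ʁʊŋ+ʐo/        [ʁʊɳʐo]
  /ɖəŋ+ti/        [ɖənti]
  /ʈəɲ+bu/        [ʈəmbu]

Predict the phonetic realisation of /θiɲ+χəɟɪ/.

[θiɴχəɟɪ]

The data show regressive place assimilation: /ŋ/ → [ɳ] before /ʐ/; /ŋ/ → [n] before /t/; /ɲ/ → [m] before /b/. In each pair only place changes, matching the following consonant, while manner and voice stay constant.
The rule targets /ɲ/ (voiced palatal nasal), which sits before the trigger /χ/ (uvular).
A voiced uvular nasal is [ɴ], so the surface segment is [ɴ].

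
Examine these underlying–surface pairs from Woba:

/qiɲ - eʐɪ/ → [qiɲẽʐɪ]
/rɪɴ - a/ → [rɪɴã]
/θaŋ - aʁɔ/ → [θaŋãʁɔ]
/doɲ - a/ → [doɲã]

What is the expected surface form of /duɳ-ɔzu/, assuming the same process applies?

[duɳɔ̃zu]

The data show progressive nasality assimilation (vowel nasalisation): /e/ → [ẽ] after /ɲ/; /a/ → [ã] after /ɴ/; /a/ → [ã] after /ŋ/; /a/ → [ã] after /ɲ/ — a vowel is nasalised by an immediately preceding nasal consonant.
The vowel /ɔ/ is adjacent to the preceding nasal /ɳ/, so it acquires [+nasal] and surfaces as [ɔ̃].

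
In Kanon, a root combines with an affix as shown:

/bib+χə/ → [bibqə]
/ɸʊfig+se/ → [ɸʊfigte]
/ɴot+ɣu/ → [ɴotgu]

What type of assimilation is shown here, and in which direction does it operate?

progressive manner assimilation

Comparing underlying and surface forms, /χ/ → [q] is the alternation; the neighbouring /b/ is constant.
/χ/ is a fricative while /b/ is a stop; the output [q] is a stop, matching the trigger — so the feature that spreads is manner.
Place and voice are unchanged, so the assimilation is partial, not total.
The same holds elsewhere in the data: /s/ → [t] after /g/ (fricative → stop, matching a stop); /ɣ/ → [g] after /t/ (fricative → stop, matching a stop) — only manner changes, and always toward the preceding segment.
The trigger is the preceding segment, so the direction is progressive (perseverative).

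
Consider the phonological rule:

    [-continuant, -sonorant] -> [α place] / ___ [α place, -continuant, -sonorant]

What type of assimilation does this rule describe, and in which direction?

regressive place assimilation

The shared variable α links the value of the place features (abbreviated [place]) on the target to the same value on the neighbouring segment, so place is the feature that assimilates.
The conditioning segment sits to the right of the focus bar, meaning the trigger follows the segment that changes — regressive assimilation.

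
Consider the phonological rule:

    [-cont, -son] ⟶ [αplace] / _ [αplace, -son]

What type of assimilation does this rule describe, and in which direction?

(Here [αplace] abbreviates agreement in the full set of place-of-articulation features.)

The rule copies the place features (abbreviated [place]) from the environment onto the target, so the assimilating feature is place.
The conditioning segment sits to the right of the focus bar, meaning the trigger follows the segment that changes — regressive assimilation.

regressive place assimilation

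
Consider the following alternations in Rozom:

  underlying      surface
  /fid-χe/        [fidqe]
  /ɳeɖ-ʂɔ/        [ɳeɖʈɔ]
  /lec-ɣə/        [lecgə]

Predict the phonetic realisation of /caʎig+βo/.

[caʎigbo]

The data show progressive manner assimilation: /χ/ → [q] after /d/; /ʂ/ → [ʈ] after /ɖ/; /ɣ/ → [g] after /c/. In each pair only manner changes, matching the preceding consonant, while place and voice stay constant.
/β/ is a voiced bilabial fricative. The preceding trigger /g/ is a stop, so /β/ must become a stop as well.
The voiced bilabial stop is [b], so /β/ → [b].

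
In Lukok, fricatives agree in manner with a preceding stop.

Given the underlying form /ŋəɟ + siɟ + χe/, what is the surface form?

[ŋəɟtiɟqe]

The rule targets /s/ (voiceless alveolar fricative), which sits after the trigger /ɟ/ (stop).
The voiceless alveolar stop is [t], so /s/ → [t].
At the second juncture, /χ/ likewise becomes [q] adjacent to /ɟ/.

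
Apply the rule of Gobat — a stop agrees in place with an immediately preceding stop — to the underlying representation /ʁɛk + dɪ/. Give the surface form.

[ʁɛkgɪ]

/d/ is a voiced alveolar stop. The preceding trigger /k/ is velar, so /d/ must become velar as well.
Changing only its place to velar gives [g] — the voiced velar stop.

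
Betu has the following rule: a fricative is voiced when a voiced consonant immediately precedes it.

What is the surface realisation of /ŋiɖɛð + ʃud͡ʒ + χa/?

/ʃ/ is a voiceless postalveolar fricative. The preceding trigger /ð/ is voiced, so /ʃ/ must become voiced as well.
Changing only its voicing to voiced gives [ʒ] — the voiced postalveolar fricative.
At the second juncture, /χ/ likewise becomes [ʁ] adjacent to /d͡ʒ/.

[ŋiɖɛðʒud͡ʒʁa]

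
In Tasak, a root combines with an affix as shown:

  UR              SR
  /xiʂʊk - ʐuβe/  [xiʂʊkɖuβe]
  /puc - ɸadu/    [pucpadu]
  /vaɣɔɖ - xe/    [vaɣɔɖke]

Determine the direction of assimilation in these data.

The segment that alternates is /ʐ/, which surfaces as [ɖ] when adjacent to /k/.
The change fricative → stop matches the manner of the preceding /k/, identifying this as manner assimilation.
The other alternating forms pattern the same way: /ɸ/ → [p] after /c/ (fricative → stop, matching a stop); /x/ → [k] after /ɖ/ (fricative → stop, matching a stop) — only manner changes, and always toward the preceding segment.
Since the segment that changes follows the conditioning segment, the assimilation is progressive.

progressive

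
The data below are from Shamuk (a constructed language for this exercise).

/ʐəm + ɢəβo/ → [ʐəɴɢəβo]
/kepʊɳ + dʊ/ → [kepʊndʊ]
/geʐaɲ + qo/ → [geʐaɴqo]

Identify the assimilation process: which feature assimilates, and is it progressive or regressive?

regressive place assimilation

The segment that alternates is /m/, which surfaces as [ɴ] when adjacent to /ɢ/.
/m/ is bilabial while /ɢ/ is uvular; the output [ɴ] is uvular, matching the trigger — so the feature that spreads is place.
Manner and voice are unchanged, so the assimilation is partial, not total.
Checking the remaining alternations: /ɳ/ → [n] before /d/ (retroflex → alveolar, matching alveolar); /ɲ/ → [ɴ] before /q/ (palatal → uvular, matching uvular) — only place changes, and always toward the following segment.
The trigger is the following segment, so the direction is regressive (anticipatory).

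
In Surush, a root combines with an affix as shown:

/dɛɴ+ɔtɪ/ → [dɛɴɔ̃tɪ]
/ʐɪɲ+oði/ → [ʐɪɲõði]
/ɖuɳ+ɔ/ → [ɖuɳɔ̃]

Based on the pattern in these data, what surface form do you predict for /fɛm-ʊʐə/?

The data show progressive nasality assimilation (vowel nasalisation): /ɔ/ → [ɔ̃] after /ɴ/; /o/ → [õ] after /ɲ/; /ɔ/ → [ɔ̃] after /ɳ/ — a vowel is nasalised by an immediately preceding nasal consonant.
The vowel /ʊ/ is adjacent to the preceding nasal /m/, so it acquires [+nasal] and surfaces as [ʊ̃].

[fɛmʊ̃ʐə]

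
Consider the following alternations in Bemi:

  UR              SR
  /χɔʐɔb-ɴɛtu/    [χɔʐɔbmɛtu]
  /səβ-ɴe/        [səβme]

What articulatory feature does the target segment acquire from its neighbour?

place

The segment that alternates is /ɴ/, which surfaces as [m] when adjacent to /b/.
The change uvular → bilabial matches the place of the preceding /b/, identifying this as place assimilation.
The other alternating form patterns the same way: /ɴ/ → [m] after /β/ (uvular → bilabial, matching bilabial) — only place changes, and always toward the preceding segment.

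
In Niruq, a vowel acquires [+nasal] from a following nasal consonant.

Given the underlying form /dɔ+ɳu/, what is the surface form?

/ɔ/ sits next to the nasal /ɳ/ and is therefore nasalised to [ɔ̃].

[dɔ̃ɳu]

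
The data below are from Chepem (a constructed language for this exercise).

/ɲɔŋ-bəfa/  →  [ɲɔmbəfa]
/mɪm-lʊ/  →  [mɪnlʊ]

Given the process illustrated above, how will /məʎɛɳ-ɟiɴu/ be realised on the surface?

[məʎɛɲɟiɴu]

The data show regressive place assimilation: /ŋ/ → [m] before /b/; /m/ → [n] before /l/. In each pair only place changes, matching the following consonant, while manner and voice stay constant.
/ɳ/ is a voiced retroflex nasal. The following trigger /ɟ/ is palatal, so /ɳ/ must become palatal as well.
A voiced palatal nasal is [ɲ], so the surface segment is [ɲ].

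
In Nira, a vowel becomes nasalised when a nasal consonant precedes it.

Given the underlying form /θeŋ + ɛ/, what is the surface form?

[θeŋɛ̃]

/ɛ/ sits next to the nasal /ŋ/ and is therefore nasalised to [ɛ̃].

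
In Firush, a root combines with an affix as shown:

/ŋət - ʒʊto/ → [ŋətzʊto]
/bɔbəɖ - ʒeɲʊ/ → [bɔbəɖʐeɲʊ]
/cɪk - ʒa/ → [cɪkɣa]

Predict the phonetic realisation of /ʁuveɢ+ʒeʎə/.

[ʁuveɢʁeʎə]

The data show progressive place assimilation: /ʒ/ → [z] after /t/; /ʒ/ → [ʐ] after /ɖ/; /ʒ/ → [ɣ] after /k/. In each pair only place changes, matching the preceding consonant, while manner and voice stay constant.
The rule targets /ʒ/ (voiced postalveolar fricative), which sits after the trigger /ɢ/ (uvular).
A voiced uvular fricative is [ʁ], so the surface segment is [ʁ].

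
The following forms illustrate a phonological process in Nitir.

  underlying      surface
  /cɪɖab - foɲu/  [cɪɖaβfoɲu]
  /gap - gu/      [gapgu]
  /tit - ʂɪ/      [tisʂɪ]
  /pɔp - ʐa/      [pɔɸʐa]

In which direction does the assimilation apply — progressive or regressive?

regressive

The segment that alternates is /b/, which surfaces as [β] when adjacent to /f/.
/b/ is a stop while /f/ is a fricative; the output [β] is a fricative, matching the trigger — so the feature that spreads is manner.
The other alternating forms pattern the same way: /t/ → [s] before /ʂ/ (stop → fricative, matching a fricative); /p/ → [ɸ] before /ʐ/ (stop → fricative, matching a fricative) — only manner changes, and always toward the following segment.
No alternation appears in [gapgu]: there the adjacent consonants already agree in manner (/p/ and /g/ are both stops), so this form is consistent with the same rule.
Since the segment that changes precedes the conditioning segment, the assimilation is regressive.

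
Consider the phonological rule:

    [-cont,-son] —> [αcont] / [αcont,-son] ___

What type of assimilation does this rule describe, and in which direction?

The rule copies [cont] (continuancy) from the environment onto the target stops; since [±cont] encodes the stop/fricative manner contrast, the assimilating dimension is manner.
Since the environment is written before the underscore, the trigger precedes the target; the direction is progressive.

progressive manner assimilation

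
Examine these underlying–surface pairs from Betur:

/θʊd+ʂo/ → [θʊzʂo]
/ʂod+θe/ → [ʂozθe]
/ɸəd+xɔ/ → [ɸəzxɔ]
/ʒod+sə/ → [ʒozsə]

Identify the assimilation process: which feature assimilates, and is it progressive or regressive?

Comparing underlying and surface forms, /d/ → [z] is the alternation; the neighbouring /ʂ/ is constant.
The change stop → fricative matches the manner of the following /ʂ/, identifying this as manner assimilation.
Place and voice are unchanged, so the assimilation is partial, not total.
The same holds elsewhere in the data: /d/ → [z] before /θ/ (stop → fricative, matching a fricative); /d/ → [z] before /x/ (stop → fricative, matching a fricative); /d/ → [z] before /s/ (stop → fricative, matching a fricative) — only manner changes, and always toward the following segment.
Since the segment that changes precedes the conditioning segment, the assimilation is regressive.

regressive manner assimilation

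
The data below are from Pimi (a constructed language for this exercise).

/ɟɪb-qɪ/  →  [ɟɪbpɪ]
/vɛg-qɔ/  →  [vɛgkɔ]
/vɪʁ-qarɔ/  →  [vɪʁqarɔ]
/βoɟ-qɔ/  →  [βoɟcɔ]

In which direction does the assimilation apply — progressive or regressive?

Underlying /q/ is realised as [p] next to /b/; /b/ itself does not change.
The change uvular → bilabial matches the place of the preceding /b/, identifying this as place assimilation.
Checking the remaining alternations: /q/ → [k] after /g/ (uvular → velar, matching velar); /q/ → [c] after /ɟ/ (uvular → palatal, matching palatal) — only place changes, and always toward the preceding segment.
No alternation appears in [vɪʁqarɔ]: there the adjacent consonants already agree in place (/q/ and /ʁ/ are both uvular), so this form is consistent with the same rule.
Since the segment that changes follows the conditioning segment, the assimilation is progressive.

progressive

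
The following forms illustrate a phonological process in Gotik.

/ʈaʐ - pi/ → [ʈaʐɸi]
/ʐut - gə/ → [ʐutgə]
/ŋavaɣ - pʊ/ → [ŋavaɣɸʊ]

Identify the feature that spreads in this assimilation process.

The segment that alternates is /p/, which surfaces as [ɸ] when adjacent to /ʐ/.
/p/ is a stop while /ʐ/ is a fricative; the output [ɸ] is a fricative, matching the trigger — so the feature that spreads is manner.
Checking the remaining alternation: /p/ → [ɸ] after /ɣ/ (stop → fricative, matching a fricative) — only manner changes, and always toward the preceding segment.
Nothing changes in [ʐutgə]: there the adjacent consonants already agree in manner (/g/ and /t/ are both stops), so this form is consistent with the same rule.

manner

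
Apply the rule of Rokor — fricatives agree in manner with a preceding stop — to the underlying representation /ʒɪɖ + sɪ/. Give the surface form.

[ʒɪɖtɪ]

/s/ is a voiceless alveolar fricative. The preceding trigger /ɖ/ is a stop, so /s/ must become a stop as well.
A voiceless alveolar stop is [t], so the surface segment is [t].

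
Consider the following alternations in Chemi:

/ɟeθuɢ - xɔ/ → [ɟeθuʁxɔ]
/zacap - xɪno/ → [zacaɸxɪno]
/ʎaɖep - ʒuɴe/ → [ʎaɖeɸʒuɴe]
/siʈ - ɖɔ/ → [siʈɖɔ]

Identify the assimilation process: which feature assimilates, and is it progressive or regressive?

Comparing underlying and surface forms, /ɢ/ → [ʁ] is the alternation; the neighbouring /x/ is constant.
/ɢ/ is a stop while /x/ is a fricative; the output [ʁ] is a fricative, matching the trigger — so the feature that spreads is manner.
Place and voice are unchanged, so the assimilation is partial, not total.
The other alternating forms pattern the same way: /p/ → [ɸ] before /x/ (stop → fricative, matching a fricative); /p/ → [ɸ] before /ʒ/ (stop → fricative, matching a fricative) — only manner changes, and always toward the following segment.
No alternation appears in [siʈɖɔ]: there the adjacent consonants already agree in manner (/ʈ/ and /ɖ/ are both stops), so this form is consistent with the same rule.
Since the segment that changes precedes the conditioning segment, the assimilation is regressive.

regressive manner assimilation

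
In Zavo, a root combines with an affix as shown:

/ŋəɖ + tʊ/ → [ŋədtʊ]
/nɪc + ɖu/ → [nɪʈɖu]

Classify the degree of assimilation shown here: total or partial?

partial assimilation

Underlying /ɖ/ is realised as [d] next to /t/; /t/ itself does not change.
/ɖ/ is retroflex while /t/ is alveolar; the output [d] is alveolar, matching the trigger — so the feature that spreads is place.
Manner and voice are unchanged, so the assimilation is partial, not total.
The same holds elsewhere in the data: /c/ → [ʈ] before /ɖ/ (palatal → retroflex, matching retroflex) — only place changes, and always toward the following segment.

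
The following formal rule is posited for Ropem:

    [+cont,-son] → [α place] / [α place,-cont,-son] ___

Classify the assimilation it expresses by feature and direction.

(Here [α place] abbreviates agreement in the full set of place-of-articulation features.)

progressive place assimilation

The shared variable α links the value of the place features (abbreviated [place]) on the target to the same value on the neighbouring segment, so place is the feature that assimilates.
Since the environment is written before the underscore, the trigger precedes the target; the direction is progressive.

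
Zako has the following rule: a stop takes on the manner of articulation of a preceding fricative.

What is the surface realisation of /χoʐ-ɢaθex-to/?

The rule targets /ɢ/ (voiced uvular stop), which sits after the trigger /ʐ/ (fricative).
Changing only its manner to fricative gives [ʁ] — the voiced uvular fricative.
The same rule applies at the second boundary: /t/ → [s] next to /x/.

[χoʐʁaθexso]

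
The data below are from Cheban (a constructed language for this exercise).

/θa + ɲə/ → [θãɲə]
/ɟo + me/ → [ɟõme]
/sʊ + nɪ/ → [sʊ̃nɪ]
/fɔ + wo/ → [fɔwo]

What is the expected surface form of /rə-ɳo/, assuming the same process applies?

The data show regressive nasality assimilation (vowel nasalisation): /a/ → [ã] before /ɲ/; /o/ → [õ] before /m/; /ʊ/ → [ʊ̃] before /n/ — a vowel is nasalised by an immediately following nasal consonant.
No change occurs in [fɔwo] because the vowel at the boundary is adjacent to an oral consonant, not a nasal (/ɔ/ next to /w/).
/ə/ sits next to the nasal /ɳ/ and is therefore nasalised to [ə̃].

[rə̃ɳo]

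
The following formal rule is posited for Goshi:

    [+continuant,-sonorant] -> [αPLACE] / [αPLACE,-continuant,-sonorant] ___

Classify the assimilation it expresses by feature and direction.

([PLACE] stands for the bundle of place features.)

The rule copies the place features (abbreviated [PLACE]) from the environment onto the target, so the assimilating feature is place.
Since the environment is written before the underscore, the trigger precedes the target; the direction is progressive.

progressive place assimilation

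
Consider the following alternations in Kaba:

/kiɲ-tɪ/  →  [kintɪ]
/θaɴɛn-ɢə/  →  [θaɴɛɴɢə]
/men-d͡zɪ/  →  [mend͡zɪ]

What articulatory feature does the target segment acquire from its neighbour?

place

Comparing underlying and surface forms, /ɲ/ → [n] is the alternation; the neighbouring /t/ is constant.
/ɲ/ is palatal while /t/ is alveolar; the output [n] is alveolar, matching the trigger — so the feature that spreads is place.
The same holds elsewhere in the data: /n/ → [ɴ] before /ɢ/ (alveolar → uvular, matching uvular) — only place changes, and always toward the following segment.
No alternation appears in [mend͡zɪ]: there the adjacent consonants already agree in place (/n/ and /d͡z/ are both alveolar), so this form is consistent with the same rule.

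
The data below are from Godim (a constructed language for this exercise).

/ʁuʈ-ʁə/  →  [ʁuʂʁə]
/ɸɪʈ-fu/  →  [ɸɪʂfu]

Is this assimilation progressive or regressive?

regressive

The segment that alternates is /ʈ/, which surfaces as [ʂ] when adjacent to /ʁ/.
The change stop → fricative matches the manner of the following /ʁ/, identifying this as manner assimilation.
Checking the remaining alternation: /ʈ/ → [ʂ] before /f/ (stop → fricative, matching a fricative) — only manner changes, and always toward the following segment.
The trigger is the following segment, so the direction is regressive (anticipatory).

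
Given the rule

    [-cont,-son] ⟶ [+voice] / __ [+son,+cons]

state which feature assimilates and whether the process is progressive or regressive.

The structural change is [+voice], and the conditioning segment [+son,+cons] (a sonorant consonant) is itself voiced, so the target comes to share the voicing of its neighbour — voicing assimilation.
Since the environment is written after the underscore, the trigger follows the target; the direction is regressive.

regressive voicing assimilation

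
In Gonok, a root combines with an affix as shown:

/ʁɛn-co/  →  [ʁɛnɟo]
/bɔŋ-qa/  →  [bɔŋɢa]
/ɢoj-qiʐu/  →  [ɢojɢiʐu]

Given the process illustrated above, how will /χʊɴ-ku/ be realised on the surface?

The data show progressive voicing assimilation: /c/ → [ɟ] after /n/; /q/ → [ɢ] after /ŋ/; /q/ → [ɢ] after /j/. In each pair only voicing changes, matching the preceding consonant, while place and manner stay constant.
The rule targets /k/ (voiceless velar stop), which sits after the trigger /ɴ/ (voiced).
The voiced velar stop is [g], so /k/ → [g].

[χʊɴgu]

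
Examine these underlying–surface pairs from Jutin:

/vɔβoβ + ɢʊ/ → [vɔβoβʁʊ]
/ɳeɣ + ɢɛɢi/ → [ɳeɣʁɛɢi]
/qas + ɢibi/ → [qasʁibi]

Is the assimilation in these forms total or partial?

partial assimilation

Comparing underlying and surface forms, /ɢ/ → [ʁ] is the alternation; the neighbouring /β/ is constant.
The change stop → fricative matches the manner of the preceding /β/, identifying this as manner assimilation.
Place and voice are unchanged, so the assimilation is partial, not total.
The other alternating forms pattern the same way: /ɢ/ → [ʁ] after /ɣ/ (stop → fricative, matching a fricative); /ɢ/ → [ʁ] after /s/ (stop → fricative, matching a fricative) — only manner changes, and always toward the preceding segment.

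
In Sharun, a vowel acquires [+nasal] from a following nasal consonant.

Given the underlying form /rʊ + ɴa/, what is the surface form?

The vowel /ʊ/ is adjacent to the following nasal /ɴ/, so it acquires [+nasal] and surfaces as [ʊ̃].

[rʊ̃ɴa]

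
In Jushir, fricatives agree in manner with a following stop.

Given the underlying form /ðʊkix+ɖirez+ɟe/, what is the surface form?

/x/ is a voiceless velar fricative. The following trigger /ɖ/ is a stop, so /x/ must become a stop as well.
Changing only its manner to stop gives [k] — the voiceless velar stop.
The same rule applies at the second boundary: /z/ → [d] next to /ɟ/.

[ðʊkikɖiredɟe]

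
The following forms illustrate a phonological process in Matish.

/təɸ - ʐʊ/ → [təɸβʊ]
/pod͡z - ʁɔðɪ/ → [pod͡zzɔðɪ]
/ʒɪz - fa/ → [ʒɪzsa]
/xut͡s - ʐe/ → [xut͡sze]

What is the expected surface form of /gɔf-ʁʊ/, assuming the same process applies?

The data show progressive place assimilation: /ʐ/ → [β] after /ɸ/; /ʁ/ → [z] after /d͡z/; /f/ → [s] after /z/; /ʐ/ → [z] after /t͡s/. In each pair only place changes, matching the preceding consonant, while manner and voice stay constant.
The rule targets /ʁ/ (voiced uvular fricative), which sits after the trigger /f/ (labiodental).
Changing only its place to labiodental gives [v] — the voiced labiodental fricative.

[gɔfvʊ]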